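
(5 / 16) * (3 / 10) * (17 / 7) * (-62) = -1581 / 112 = -14.12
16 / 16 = 1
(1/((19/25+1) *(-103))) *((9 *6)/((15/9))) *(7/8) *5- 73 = -1337519/18128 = -73.78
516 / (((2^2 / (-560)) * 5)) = -14448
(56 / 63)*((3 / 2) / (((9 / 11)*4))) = 11 / 27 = 0.41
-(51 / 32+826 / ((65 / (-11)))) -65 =152237 / 2080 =73.19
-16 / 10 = -8 / 5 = -1.60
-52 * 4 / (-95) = 208 / 95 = 2.19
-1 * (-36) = 36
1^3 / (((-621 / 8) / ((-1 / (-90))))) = -4 / 27945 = -0.00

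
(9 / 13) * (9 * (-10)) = -810 / 13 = -62.31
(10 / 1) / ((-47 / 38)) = -380 / 47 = -8.09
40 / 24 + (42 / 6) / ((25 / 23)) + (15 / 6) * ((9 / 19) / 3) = 24229 / 2850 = 8.50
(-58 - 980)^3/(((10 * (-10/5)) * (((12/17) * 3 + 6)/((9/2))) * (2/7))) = 49908014163/460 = 108495682.96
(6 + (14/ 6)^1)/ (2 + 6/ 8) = 100/ 33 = 3.03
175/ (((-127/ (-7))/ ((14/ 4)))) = 8575/ 254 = 33.76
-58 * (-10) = 580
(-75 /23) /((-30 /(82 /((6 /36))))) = 1230 /23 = 53.48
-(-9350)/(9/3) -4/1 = 9338/3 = 3112.67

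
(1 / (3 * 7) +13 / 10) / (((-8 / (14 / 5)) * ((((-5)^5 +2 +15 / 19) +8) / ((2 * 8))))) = 5377 / 2218875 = 0.00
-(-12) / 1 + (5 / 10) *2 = 13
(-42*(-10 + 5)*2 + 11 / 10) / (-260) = -4211 / 2600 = -1.62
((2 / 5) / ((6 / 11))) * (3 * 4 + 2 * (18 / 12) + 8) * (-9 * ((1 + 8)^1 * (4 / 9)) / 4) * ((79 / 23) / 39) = -869 / 65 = -13.37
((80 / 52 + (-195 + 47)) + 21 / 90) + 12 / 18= -145.56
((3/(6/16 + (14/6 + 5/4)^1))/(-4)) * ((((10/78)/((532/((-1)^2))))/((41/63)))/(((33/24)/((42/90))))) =-252/10582715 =-0.00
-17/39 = -0.44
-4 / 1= -4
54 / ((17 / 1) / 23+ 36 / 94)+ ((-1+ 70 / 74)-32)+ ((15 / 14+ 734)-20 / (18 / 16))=4147173619 / 5655006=733.36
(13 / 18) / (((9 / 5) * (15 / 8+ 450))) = 52 / 58563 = 0.00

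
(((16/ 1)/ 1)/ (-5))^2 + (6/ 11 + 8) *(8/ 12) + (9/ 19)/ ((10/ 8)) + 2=287102/ 15675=18.32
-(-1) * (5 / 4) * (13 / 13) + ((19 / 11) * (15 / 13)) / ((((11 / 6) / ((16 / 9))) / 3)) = 44345 / 6292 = 7.05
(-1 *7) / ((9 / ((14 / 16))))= -49 / 72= -0.68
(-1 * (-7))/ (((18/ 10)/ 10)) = 350/ 9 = 38.89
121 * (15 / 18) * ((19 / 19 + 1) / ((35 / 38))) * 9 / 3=4598 / 7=656.86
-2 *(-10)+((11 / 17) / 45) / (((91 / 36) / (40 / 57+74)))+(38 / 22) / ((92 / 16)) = 2311836776 / 111546435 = 20.73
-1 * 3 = -3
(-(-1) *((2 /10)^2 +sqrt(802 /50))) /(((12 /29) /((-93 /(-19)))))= 899 /1900 +899 *sqrt(401) /380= 47.85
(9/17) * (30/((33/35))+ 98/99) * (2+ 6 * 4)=84448/187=451.59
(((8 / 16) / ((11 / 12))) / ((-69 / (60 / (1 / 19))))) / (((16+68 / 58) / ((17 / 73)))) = -187340 / 1532927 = -0.12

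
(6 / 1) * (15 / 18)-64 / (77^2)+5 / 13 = 5.37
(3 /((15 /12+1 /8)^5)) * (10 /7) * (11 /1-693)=-594.69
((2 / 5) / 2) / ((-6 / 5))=-1 / 6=-0.17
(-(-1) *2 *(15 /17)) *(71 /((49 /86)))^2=1118497080 /40817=27402.73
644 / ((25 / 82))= 52808 / 25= 2112.32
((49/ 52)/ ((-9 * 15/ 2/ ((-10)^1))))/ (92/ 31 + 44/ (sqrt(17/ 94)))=-84847/ 2190525012 + 73997 * sqrt(1598)/ 2190525012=0.00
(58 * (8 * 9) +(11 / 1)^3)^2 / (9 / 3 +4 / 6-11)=-90981147 / 22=-4135506.68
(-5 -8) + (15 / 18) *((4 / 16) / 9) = -2803 / 216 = -12.98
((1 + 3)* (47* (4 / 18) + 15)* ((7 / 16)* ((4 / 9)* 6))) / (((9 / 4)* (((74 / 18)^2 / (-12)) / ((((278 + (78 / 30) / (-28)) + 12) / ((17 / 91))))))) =-6766339944 / 116365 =-58147.55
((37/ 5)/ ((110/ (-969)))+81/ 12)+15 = -47781/ 1100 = -43.44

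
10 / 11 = 0.91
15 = 15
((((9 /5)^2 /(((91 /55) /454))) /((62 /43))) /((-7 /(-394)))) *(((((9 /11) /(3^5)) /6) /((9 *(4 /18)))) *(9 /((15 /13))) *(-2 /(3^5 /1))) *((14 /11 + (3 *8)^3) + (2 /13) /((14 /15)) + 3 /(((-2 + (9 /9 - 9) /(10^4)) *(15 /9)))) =-66551666089704421 /7700706488475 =-8642.28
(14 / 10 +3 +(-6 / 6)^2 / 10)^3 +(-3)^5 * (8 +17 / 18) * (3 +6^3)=-3807243 / 8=-475905.38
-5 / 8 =-0.62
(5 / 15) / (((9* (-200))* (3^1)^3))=-1 / 145800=-0.00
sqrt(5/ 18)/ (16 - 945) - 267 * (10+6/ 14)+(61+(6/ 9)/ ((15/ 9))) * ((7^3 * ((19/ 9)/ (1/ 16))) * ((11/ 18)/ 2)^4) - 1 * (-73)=115387686553/ 33067440 - sqrt(10)/ 5574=3489.46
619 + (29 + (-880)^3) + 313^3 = -650807055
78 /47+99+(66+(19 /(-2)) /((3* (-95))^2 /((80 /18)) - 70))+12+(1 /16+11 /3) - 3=58942505689 /328575120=179.39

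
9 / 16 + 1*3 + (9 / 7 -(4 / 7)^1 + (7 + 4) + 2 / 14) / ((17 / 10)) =20063 / 1904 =10.54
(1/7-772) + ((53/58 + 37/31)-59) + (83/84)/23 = -1439354393/1736868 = -828.71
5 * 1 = 5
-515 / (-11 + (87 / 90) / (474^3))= 1645369750800 / 35143819891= 46.82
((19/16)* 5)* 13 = 1235/16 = 77.19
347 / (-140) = -347 / 140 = -2.48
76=76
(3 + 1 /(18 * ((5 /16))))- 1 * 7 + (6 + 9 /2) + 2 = 781 /90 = 8.68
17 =17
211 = 211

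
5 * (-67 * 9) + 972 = -2043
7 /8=0.88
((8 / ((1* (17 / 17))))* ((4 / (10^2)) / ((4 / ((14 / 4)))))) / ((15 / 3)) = 7 / 125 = 0.06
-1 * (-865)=865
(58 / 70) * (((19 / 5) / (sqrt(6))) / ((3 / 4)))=1102 * sqrt(6) / 1575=1.71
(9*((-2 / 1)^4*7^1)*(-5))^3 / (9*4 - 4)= -4000752000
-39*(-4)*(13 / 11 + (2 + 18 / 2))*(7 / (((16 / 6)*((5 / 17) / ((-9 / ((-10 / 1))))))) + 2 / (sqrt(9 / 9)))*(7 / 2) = 73401783 / 1100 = 66728.89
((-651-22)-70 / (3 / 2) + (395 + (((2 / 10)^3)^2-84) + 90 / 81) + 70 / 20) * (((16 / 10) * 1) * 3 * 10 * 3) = -909124856 / 15625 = -58183.99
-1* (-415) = 415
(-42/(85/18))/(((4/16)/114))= -4055.72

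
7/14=1/2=0.50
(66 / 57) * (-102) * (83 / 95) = -186252 / 1805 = -103.19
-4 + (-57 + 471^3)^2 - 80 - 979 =10917544453597853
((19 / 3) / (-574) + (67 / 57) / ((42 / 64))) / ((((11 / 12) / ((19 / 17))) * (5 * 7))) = 69890 / 1127049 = 0.06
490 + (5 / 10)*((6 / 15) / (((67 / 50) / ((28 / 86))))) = 1411830 / 2881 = 490.05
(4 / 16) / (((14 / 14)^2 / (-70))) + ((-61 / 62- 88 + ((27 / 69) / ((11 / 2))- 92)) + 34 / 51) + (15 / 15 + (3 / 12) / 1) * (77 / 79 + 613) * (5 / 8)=2096133803 / 7435164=281.92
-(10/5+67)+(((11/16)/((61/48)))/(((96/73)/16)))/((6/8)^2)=-31457/549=-57.30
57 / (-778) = -57 / 778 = -0.07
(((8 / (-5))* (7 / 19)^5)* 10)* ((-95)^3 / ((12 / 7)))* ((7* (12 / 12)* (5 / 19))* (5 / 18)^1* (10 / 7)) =39704.86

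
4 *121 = 484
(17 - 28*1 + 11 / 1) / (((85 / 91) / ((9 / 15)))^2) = 0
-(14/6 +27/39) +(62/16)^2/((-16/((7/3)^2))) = -974653/119808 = -8.14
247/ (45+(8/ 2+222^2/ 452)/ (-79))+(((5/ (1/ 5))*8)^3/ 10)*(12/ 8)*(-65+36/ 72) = -30104108595031/ 388942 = -77399994.33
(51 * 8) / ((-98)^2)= 102 / 2401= 0.04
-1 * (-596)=596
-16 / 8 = -2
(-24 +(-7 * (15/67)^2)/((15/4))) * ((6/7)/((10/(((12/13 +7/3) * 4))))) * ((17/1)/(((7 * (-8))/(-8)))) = -934035216/14297465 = -65.33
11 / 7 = 1.57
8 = 8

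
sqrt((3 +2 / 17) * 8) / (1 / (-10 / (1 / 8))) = -160 * sqrt(1802) / 17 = -399.53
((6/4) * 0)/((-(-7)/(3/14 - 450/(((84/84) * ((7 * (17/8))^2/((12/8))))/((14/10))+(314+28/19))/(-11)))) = 0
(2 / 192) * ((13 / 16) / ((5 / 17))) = 221 / 7680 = 0.03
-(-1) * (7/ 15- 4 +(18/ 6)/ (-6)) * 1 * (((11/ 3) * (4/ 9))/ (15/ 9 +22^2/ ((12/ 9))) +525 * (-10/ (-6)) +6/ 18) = -260711924/ 73845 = -3530.53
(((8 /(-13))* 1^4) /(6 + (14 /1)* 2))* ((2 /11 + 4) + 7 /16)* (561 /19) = -2.47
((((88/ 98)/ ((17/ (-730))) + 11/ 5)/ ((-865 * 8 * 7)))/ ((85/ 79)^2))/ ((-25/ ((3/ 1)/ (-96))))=945118317/ 1166130028000000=0.00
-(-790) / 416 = 395 / 208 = 1.90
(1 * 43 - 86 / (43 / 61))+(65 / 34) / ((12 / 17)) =-1831 / 24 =-76.29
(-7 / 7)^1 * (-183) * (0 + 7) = 1281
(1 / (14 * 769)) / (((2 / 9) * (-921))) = -3 / 6610324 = -0.00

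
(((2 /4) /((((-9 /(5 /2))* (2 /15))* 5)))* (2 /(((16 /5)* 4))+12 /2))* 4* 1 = -5.13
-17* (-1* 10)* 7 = 1190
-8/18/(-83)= 4/747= 0.01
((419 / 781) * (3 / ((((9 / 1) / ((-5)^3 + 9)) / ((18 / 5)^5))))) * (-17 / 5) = 520429857408 / 12203125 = 42647.26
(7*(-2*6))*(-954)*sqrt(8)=160272*sqrt(2)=226658.84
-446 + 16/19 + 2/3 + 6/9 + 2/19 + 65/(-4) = -104873/228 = -459.97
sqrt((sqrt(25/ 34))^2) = 5 *sqrt(34)/ 34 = 0.86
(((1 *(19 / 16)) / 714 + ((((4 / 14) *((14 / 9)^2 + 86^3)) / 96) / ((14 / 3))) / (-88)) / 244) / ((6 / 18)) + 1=3644529907 / 3863414016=0.94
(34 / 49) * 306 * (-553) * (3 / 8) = -616437 / 14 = -44031.21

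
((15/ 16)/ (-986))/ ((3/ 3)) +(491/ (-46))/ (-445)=3719483/ 161467360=0.02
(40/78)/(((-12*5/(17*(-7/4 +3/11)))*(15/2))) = 17/594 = 0.03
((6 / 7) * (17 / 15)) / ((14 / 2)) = 34 / 245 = 0.14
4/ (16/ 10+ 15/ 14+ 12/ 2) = 280/ 607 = 0.46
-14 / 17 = -0.82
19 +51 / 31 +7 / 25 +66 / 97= 1624199 / 75175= 21.61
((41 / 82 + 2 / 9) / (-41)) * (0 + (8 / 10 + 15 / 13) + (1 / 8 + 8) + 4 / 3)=-17803 / 88560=-0.20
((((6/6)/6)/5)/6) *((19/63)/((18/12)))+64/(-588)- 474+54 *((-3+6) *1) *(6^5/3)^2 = 129594679921753/119070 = 1088390693.89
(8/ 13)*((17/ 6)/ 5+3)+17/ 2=4171/ 390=10.69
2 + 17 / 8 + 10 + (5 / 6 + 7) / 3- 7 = 701 / 72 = 9.74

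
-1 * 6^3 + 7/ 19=-4097/ 19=-215.63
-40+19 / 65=-2581 / 65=-39.71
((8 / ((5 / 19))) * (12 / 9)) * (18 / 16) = 228 / 5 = 45.60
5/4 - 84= -331/4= -82.75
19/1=19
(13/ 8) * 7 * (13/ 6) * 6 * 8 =1183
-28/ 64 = -7/ 16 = -0.44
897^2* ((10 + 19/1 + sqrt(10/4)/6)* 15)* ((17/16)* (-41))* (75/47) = -18296506931625/752 - 210304677375* sqrt(10)/3008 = -24551552363.56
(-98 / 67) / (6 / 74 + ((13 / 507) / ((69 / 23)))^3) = -2903724369 / 160963346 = -18.04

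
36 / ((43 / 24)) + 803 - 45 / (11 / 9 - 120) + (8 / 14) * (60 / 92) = 823.84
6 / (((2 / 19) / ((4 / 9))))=76 / 3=25.33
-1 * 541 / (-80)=541 / 80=6.76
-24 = -24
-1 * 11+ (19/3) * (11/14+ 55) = 14377/42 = 342.31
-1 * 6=-6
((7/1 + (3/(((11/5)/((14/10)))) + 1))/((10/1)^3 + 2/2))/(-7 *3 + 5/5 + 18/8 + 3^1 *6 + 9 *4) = 436/1596595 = 0.00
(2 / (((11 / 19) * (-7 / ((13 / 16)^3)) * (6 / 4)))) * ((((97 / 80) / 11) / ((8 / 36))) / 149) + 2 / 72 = 5059949963 / 186093895680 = 0.03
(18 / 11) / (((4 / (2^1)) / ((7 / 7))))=9 / 11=0.82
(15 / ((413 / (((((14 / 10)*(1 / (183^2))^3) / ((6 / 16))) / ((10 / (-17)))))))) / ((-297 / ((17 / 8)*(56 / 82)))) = 4046 / 134917678695610519335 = 0.00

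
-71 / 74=-0.96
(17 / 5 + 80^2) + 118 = 32607 / 5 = 6521.40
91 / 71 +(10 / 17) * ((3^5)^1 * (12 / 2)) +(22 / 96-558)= 17447885 / 57936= 301.16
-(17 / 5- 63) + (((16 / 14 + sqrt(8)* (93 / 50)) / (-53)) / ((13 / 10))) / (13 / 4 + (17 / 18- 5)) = 6696* sqrt(2) / 99905 + 41694766 / 699335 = 59.72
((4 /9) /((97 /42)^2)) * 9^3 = 571536 /9409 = 60.74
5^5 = 3125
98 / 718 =49 / 359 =0.14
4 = 4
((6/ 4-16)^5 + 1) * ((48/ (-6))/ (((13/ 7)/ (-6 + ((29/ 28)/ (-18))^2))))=-1157172649105/ 69888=-16557529.89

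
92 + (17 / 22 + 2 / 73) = 149037 / 1606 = 92.80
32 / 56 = 4 / 7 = 0.57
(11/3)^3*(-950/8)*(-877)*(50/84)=13861533125/4536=3055893.55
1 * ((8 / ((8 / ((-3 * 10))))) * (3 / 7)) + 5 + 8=1 / 7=0.14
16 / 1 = 16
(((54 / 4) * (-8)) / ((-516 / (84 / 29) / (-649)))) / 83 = -490644 / 103501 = -4.74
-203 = -203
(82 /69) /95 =82 /6555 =0.01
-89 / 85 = -1.05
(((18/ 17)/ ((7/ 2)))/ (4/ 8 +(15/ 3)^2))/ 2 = 12/ 2023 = 0.01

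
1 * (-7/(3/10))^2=4900/9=544.44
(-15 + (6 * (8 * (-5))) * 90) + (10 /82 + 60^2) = -738610 /41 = -18014.88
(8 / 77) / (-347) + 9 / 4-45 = -4568981 / 106876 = -42.75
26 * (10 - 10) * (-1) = 0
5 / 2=2.50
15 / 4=3.75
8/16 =1/2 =0.50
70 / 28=2.50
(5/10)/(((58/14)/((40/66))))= 70/957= 0.07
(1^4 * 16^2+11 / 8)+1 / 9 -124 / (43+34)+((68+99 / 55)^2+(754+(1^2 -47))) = 808857919 / 138600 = 5835.92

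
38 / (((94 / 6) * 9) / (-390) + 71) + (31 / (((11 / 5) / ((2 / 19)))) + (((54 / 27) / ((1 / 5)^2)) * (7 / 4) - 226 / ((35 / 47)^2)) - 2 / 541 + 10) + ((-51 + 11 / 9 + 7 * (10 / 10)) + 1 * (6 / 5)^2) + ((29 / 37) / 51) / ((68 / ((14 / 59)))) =-168204637199253579938 / 481467584657959515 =-349.36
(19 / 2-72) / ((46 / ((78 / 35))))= -975 / 322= -3.03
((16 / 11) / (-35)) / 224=-1 / 5390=-0.00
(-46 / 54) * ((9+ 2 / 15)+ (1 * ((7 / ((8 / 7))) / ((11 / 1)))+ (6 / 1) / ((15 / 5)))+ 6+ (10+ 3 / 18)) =-281911 / 11880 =-23.73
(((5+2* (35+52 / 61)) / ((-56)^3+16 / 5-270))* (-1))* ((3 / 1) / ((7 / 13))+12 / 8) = 772035 / 250339852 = 0.00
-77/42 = -11/6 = -1.83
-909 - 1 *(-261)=-648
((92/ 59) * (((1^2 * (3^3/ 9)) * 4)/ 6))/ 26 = 92/ 767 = 0.12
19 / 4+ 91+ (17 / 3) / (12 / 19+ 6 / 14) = 171053 / 1692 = 101.10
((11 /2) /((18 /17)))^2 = 34969 /1296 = 26.98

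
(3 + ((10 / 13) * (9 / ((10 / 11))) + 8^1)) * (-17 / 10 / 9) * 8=-28.13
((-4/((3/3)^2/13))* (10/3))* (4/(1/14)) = -29120/3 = -9706.67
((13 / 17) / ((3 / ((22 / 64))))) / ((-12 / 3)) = -143 / 6528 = -0.02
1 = 1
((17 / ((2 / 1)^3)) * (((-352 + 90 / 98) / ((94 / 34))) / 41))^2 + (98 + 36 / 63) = 80962821522409 / 570604987456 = 141.89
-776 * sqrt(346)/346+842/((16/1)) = 421/8- 388 * sqrt(346)/173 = 10.91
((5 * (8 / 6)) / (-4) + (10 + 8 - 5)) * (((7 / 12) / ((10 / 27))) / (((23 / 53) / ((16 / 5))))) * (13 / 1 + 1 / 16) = 3954489 / 2300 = 1719.34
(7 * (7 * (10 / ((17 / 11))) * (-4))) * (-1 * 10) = 215600 / 17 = 12682.35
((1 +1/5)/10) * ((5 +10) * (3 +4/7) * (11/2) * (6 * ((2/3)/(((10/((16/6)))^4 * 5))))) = 5632/39375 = 0.14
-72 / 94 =-36 / 47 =-0.77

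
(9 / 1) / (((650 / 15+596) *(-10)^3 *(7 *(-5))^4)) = -27 / 2878198750000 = -0.00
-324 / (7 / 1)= -324 / 7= -46.29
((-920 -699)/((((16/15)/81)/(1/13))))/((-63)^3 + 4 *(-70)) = 1967085/52068016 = 0.04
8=8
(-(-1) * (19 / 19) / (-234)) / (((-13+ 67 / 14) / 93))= 0.05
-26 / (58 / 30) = -13.45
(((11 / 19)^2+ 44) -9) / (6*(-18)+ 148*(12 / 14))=7441 / 3971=1.87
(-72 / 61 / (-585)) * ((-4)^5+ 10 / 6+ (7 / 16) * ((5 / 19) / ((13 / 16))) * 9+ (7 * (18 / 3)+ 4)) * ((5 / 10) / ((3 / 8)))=-23120576 / 8814195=-2.62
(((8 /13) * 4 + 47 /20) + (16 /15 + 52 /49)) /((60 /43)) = 4.97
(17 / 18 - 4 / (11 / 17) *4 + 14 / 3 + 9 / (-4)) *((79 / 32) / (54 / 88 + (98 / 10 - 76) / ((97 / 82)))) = 0.95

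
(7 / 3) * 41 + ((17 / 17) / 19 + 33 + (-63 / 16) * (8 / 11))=125.86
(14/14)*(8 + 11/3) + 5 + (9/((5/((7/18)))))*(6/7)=259/15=17.27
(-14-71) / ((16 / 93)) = -7905 / 16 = -494.06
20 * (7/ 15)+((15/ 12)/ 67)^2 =2011147/ 215472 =9.33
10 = 10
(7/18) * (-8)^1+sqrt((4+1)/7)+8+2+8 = sqrt(35)/7+134/9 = 15.73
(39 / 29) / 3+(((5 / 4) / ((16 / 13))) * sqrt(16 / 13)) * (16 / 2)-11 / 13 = -150 / 377+5 * sqrt(13) / 2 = 8.62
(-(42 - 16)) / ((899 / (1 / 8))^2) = -13 / 25862432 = -0.00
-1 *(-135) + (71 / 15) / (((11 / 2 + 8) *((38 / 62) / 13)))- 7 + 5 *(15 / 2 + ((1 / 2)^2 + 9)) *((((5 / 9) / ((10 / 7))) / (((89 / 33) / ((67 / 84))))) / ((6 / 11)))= 6710307281 / 43830720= 153.10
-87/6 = -29/2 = -14.50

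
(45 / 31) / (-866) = -45 / 26846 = -0.00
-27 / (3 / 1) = -9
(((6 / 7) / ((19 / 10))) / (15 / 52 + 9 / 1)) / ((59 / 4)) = 4160 / 1263367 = 0.00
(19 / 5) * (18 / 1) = 342 / 5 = 68.40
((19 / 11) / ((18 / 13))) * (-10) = -1235 / 99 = -12.47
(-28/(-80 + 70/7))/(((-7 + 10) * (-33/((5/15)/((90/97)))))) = -97/66825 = -0.00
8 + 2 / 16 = 65 / 8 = 8.12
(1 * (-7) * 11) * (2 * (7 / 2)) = -539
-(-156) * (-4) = -624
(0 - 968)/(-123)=968/123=7.87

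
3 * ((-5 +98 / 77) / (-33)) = 41 / 121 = 0.34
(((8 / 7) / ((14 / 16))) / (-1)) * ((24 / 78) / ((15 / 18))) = -1536 / 3185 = -0.48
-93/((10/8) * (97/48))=-17856/485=-36.82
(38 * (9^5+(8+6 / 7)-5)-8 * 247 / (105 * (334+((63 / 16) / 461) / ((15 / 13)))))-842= 2243166.52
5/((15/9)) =3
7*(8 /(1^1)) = 56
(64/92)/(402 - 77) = 0.00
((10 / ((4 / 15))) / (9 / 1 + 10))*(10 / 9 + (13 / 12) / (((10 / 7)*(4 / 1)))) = 2.57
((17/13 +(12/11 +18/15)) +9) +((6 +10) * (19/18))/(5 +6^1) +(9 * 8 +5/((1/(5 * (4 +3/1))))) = 1680397/6435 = 261.13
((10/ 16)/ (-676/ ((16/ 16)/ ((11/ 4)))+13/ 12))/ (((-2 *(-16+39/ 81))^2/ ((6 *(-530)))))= 1738665/ 1565652998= 0.00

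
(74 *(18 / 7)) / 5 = 1332 / 35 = 38.06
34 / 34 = 1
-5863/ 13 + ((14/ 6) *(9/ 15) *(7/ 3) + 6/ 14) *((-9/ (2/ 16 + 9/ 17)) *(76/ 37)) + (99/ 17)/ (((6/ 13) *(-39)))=-2177645511/ 3918670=-555.71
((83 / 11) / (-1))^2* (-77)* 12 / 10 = -289338 / 55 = -5260.69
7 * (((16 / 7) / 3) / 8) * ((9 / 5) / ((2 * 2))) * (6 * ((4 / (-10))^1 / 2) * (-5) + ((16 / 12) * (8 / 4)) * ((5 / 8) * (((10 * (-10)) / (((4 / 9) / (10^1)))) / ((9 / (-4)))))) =2509 / 5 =501.80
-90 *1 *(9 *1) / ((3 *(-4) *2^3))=135 / 16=8.44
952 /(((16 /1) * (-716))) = -119 /1432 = -0.08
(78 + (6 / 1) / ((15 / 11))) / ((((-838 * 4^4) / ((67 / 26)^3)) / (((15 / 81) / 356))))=-30978589 / 9060617539584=-0.00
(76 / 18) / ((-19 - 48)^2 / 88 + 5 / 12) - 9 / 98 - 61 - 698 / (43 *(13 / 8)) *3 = -203000510591 / 2231325642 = -90.98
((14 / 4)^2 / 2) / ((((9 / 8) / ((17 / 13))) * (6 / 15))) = 4165 / 234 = 17.80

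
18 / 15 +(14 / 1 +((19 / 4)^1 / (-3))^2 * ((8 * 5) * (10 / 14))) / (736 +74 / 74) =611117 / 464310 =1.32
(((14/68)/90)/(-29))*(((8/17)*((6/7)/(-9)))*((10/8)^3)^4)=48828125/949116469248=0.00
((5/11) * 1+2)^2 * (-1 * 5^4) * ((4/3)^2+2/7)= -6581250/847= -7770.07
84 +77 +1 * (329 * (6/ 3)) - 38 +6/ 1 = 787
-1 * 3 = -3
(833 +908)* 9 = 15669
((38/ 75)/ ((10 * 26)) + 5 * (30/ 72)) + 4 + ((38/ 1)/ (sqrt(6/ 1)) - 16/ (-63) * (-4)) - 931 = -379168577/ 409500 + 19 * sqrt(6)/ 3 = -910.42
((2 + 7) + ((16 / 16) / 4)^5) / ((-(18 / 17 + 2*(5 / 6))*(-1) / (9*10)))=297.23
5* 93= 465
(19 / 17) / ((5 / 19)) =361 / 85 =4.25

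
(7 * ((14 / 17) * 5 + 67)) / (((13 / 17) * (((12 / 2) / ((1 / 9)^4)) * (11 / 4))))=434 / 72171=0.01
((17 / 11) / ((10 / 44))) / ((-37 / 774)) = -26316 / 185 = -142.25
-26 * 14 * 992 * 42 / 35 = -2166528 / 5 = -433305.60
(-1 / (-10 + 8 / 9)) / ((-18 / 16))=-4 / 41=-0.10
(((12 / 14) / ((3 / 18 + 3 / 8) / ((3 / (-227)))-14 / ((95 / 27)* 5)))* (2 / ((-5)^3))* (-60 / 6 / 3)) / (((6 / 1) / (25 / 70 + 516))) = -6592848 / 70018109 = -0.09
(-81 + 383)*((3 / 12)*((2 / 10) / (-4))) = -151 / 40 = -3.78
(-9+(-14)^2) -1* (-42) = 229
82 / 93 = 0.88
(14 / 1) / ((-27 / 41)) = -574 / 27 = -21.26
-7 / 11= -0.64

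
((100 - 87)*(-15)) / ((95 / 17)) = -663 / 19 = -34.89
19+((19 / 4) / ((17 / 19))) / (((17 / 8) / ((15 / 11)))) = 71231 / 3179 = 22.41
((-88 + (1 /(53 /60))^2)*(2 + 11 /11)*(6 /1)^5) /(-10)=202296.70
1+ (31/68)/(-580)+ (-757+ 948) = 7572449/39440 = 192.00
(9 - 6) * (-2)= -6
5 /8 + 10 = 85 /8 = 10.62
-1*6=-6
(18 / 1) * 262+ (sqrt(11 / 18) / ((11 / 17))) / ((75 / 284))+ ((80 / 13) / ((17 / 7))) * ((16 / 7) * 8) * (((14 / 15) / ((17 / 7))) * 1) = 2414 * sqrt(22) / 2475+ 53354740 / 11271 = 4738.38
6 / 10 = 3 / 5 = 0.60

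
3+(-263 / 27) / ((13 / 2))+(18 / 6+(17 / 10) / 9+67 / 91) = 133331 / 24570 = 5.43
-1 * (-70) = 70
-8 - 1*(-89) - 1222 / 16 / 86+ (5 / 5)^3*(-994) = -628755 / 688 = -913.89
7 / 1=7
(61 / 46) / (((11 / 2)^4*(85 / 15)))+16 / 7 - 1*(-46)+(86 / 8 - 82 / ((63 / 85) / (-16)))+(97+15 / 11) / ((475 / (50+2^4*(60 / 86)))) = 1550596373482817 / 841864234860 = 1841.86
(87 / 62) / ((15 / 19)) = 551 / 310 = 1.78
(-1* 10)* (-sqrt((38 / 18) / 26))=5* sqrt(494) / 39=2.85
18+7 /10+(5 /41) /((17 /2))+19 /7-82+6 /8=-59.82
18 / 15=1.20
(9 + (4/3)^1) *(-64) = -661.33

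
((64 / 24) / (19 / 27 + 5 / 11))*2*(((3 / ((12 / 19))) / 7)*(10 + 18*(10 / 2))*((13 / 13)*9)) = 846450 / 301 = 2812.13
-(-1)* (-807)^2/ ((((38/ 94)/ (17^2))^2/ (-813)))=-97685255424962493/ 361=-270596275415408.57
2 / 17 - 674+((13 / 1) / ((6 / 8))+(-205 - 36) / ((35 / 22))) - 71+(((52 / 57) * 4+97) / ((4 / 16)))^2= 311634058489 / 1933155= 161204.90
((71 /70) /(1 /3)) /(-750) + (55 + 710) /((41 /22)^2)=6479430649 /29417500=220.26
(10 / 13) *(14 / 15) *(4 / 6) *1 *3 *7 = 392 / 39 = 10.05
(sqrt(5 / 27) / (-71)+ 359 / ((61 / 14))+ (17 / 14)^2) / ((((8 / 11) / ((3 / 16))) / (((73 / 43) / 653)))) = 2415564525 / 42971203072-803*sqrt(15) / 765545856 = 0.06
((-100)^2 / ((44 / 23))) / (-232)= -14375 / 638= -22.53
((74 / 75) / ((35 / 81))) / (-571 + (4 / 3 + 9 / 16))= -95904 / 23902375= -0.00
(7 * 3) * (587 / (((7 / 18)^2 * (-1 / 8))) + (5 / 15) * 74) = -4560886 / 7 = -651555.14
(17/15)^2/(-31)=-289/6975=-0.04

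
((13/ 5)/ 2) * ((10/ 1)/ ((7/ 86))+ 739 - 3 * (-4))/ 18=26507/ 420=63.11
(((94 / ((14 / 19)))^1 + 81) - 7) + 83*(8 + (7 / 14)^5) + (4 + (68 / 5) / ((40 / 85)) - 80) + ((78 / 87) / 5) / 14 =821.08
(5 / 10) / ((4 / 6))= 3 / 4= 0.75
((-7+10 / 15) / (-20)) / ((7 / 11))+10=4409 / 420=10.50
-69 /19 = -3.63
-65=-65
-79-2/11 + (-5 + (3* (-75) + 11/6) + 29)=-18371/66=-278.35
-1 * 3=-3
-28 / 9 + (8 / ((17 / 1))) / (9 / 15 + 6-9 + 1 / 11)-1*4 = -142136 / 19431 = -7.31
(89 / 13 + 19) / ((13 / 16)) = 5376 / 169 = 31.81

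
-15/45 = -1/3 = -0.33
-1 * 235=-235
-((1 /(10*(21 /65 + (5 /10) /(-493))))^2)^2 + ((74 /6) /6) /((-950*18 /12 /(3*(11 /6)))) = -160430644536202296827 /9311942819204947059300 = -0.02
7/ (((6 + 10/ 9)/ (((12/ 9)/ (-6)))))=-7/ 32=-0.22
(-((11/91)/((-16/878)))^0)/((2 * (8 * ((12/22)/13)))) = -143/96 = -1.49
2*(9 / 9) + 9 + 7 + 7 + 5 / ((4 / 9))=145 / 4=36.25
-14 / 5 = -2.80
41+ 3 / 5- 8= 168 / 5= 33.60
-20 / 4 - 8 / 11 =-63 / 11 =-5.73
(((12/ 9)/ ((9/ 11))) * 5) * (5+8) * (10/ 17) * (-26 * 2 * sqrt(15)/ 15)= -297440 * sqrt(15)/ 1377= -836.59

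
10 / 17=0.59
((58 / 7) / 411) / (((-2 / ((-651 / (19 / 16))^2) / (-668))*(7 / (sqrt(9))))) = 42892397568 / 49457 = 867266.47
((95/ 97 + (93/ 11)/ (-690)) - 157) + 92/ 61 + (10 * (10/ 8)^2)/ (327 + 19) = -3200582897343/ 20718493840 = -154.48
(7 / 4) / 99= 7 / 396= 0.02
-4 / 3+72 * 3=644 / 3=214.67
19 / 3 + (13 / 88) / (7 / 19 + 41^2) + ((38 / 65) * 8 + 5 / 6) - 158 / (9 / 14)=-384723361177 / 1644580080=-233.93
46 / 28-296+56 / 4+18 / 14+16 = -3683 / 14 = -263.07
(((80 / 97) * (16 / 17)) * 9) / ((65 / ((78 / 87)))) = 4608 / 47821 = 0.10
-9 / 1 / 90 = -1 / 10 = -0.10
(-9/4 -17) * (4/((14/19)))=-209/2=-104.50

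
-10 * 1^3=-10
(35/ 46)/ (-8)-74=-27267/ 368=-74.10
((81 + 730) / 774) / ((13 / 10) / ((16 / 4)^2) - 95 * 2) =-64880 / 11759769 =-0.01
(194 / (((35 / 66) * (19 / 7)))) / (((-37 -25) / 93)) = -19206 / 95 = -202.17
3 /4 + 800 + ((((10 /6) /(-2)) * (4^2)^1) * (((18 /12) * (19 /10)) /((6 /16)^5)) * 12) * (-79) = 1574172019 /324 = 4858555.61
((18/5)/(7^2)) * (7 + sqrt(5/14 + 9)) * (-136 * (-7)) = 1224 * sqrt(1834)/245 + 2448/5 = 703.55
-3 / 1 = -3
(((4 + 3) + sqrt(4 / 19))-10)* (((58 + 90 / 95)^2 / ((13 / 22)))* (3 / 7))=-35481600 / 4693 + 23654400* sqrt(19) / 89167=-6404.20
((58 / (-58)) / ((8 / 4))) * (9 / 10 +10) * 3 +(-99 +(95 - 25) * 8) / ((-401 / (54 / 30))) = -147723 / 8020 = -18.42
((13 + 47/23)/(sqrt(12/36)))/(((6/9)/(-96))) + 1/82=-3752.06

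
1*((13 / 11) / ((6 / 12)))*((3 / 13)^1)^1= 6 / 11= 0.55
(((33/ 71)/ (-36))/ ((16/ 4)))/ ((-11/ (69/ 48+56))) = 919/ 54528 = 0.02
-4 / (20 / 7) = -7 / 5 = -1.40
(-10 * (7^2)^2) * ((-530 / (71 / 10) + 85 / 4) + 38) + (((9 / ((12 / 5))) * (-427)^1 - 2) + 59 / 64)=1672650701 / 4544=368100.95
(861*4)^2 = 11861136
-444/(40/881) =-97791/10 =-9779.10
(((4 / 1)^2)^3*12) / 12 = 4096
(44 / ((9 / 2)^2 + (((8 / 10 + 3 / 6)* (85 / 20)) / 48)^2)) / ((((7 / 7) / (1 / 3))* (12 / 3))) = 0.18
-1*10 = -10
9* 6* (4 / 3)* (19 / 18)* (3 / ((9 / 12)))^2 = 1216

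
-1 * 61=-61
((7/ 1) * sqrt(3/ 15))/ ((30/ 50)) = 7 * sqrt(5)/ 3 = 5.22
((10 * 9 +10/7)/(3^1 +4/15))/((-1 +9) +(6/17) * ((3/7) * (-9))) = 4.22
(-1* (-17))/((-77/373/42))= -38046/11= -3458.73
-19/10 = -1.90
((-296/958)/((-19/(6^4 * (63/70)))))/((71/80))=13810176/646171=21.37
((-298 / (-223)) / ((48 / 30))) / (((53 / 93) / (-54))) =-1870695 / 23638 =-79.14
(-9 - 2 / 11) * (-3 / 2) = 303 / 22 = 13.77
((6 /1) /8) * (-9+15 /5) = -9 /2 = -4.50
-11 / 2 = -5.50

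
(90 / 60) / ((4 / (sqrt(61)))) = 3*sqrt(61) / 8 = 2.93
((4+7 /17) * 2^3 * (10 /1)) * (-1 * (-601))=3606000 /17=212117.65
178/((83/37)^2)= 243682/6889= 35.37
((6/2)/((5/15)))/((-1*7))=-9/7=-1.29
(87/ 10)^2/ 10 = 7569/ 1000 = 7.57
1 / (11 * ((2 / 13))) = 13 / 22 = 0.59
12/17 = 0.71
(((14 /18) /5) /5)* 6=0.19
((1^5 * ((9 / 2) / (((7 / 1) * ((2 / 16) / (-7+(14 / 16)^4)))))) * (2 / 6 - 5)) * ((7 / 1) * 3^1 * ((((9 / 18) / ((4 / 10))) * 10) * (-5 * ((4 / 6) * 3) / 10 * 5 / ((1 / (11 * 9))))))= -20481528375 / 1024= -20001492.55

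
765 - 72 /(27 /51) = 629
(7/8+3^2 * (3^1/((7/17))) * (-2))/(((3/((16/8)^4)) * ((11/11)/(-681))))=3311930/7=473132.86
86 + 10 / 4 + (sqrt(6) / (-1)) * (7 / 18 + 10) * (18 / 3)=177 / 2 - 187 * sqrt(6) / 3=-64.18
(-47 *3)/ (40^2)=-141/ 1600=-0.09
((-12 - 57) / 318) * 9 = -207 / 106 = -1.95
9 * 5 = 45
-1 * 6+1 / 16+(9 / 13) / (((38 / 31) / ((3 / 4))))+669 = 2622097 / 3952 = 663.49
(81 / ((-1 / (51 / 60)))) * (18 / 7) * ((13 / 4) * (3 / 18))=-53703 / 560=-95.90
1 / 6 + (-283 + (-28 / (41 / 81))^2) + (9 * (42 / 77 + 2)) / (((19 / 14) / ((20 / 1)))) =6565818143 / 2107974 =3114.75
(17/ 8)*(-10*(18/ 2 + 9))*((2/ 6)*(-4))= 510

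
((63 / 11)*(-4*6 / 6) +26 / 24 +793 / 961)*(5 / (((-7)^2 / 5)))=-66599125 / 6215748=-10.71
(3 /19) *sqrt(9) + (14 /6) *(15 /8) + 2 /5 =5.25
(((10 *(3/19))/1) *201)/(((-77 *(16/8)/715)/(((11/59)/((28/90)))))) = -97007625/109858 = -883.03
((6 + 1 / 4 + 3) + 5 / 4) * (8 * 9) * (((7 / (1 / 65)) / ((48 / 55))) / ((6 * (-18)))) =-175175 / 48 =-3649.48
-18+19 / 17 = -287 / 17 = -16.88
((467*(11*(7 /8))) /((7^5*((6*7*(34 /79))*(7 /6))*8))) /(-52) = -405823 /13312219648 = -0.00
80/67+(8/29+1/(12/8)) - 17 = -86639/5829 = -14.86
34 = 34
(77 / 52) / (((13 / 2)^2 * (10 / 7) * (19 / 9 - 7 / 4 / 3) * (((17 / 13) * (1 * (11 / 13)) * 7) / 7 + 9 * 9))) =441 / 2254850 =0.00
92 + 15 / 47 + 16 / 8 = 4433 / 47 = 94.32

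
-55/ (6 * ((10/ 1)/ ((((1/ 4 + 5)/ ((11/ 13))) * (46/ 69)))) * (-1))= 91/ 24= 3.79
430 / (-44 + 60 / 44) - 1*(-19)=8.91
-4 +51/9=5/3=1.67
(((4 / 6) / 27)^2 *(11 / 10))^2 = 484 / 1076168025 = 0.00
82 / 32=41 / 16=2.56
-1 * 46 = -46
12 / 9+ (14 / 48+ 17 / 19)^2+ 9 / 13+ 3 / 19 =9707317 / 2703168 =3.59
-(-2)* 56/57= 112/57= 1.96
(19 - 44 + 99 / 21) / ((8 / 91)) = -923 / 4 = -230.75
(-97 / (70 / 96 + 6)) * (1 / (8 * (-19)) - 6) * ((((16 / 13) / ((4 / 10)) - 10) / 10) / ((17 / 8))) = -38258352 / 1356277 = -28.21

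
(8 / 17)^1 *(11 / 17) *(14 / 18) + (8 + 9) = 44833 / 2601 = 17.24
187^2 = 34969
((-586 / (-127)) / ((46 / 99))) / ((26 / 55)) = 21.01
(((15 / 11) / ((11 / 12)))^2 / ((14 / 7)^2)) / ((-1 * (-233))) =8100 / 3411353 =0.00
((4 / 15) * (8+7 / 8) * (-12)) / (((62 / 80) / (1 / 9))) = -1136 / 279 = -4.07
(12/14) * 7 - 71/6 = -35/6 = -5.83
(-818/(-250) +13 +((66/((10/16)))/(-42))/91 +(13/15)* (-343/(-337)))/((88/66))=1378695613/107334500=12.84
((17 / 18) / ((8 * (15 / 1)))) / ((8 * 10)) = 17 / 172800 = 0.00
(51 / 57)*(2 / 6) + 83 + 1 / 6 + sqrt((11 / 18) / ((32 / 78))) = sqrt(858) / 24 + 9515 / 114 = 84.69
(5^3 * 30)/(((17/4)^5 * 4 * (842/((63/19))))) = 0.00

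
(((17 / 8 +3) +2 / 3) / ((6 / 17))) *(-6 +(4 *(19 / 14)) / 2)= -54349 / 1008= -53.92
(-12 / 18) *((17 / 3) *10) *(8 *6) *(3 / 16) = -340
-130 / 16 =-65 / 8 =-8.12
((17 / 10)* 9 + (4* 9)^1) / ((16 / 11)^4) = 7510833 / 655360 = 11.46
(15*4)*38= 2280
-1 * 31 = -31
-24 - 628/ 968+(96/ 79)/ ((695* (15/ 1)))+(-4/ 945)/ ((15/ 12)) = -24.65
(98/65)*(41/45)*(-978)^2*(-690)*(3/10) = -271976961.16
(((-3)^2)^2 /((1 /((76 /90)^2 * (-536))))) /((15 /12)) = -3095936 /125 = -24767.49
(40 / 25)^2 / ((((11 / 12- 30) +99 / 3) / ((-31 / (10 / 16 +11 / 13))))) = -825344 / 59925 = -13.77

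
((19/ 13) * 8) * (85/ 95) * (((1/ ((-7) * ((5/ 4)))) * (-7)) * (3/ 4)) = 408/ 65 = 6.28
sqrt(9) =3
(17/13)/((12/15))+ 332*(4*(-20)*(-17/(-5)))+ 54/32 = -18782541/208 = -90300.68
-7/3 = -2.33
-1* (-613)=613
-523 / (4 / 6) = -1569 / 2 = -784.50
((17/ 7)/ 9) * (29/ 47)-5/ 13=-8396/ 38493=-0.22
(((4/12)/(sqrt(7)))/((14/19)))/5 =19 * sqrt(7)/1470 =0.03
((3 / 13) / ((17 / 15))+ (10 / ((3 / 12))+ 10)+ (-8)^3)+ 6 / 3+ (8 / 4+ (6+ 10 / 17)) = -99717 / 221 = -451.21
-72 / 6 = -12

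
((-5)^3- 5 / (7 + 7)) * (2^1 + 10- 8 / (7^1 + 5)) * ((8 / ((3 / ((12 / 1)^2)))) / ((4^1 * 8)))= -119340 / 7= -17048.57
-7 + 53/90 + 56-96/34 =71551/1530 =46.77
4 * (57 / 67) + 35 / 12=5081 / 804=6.32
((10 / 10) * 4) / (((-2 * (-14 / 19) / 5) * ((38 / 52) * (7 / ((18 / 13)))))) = 180 / 49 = 3.67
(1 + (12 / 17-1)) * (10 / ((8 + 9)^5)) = 120 / 24137569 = 0.00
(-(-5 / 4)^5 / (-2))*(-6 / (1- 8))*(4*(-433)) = 2265.28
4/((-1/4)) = -16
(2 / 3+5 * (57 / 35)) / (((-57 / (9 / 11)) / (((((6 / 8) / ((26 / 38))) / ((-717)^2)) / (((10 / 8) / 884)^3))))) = -31458292736 / 329873775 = -95.36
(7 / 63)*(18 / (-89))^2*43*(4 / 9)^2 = 2752 / 71289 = 0.04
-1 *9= -9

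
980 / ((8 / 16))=1960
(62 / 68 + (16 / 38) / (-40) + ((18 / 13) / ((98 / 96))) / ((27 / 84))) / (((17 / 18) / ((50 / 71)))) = 3.82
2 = 2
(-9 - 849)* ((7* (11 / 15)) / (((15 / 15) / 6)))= -132132 / 5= -26426.40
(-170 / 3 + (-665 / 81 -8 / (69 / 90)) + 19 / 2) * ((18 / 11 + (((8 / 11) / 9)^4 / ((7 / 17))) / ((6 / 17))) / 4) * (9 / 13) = -404791376050955 / 21713696448444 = -18.64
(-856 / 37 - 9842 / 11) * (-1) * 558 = 208452060 / 407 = 512167.22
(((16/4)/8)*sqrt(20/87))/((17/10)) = 10*sqrt(435)/1479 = 0.14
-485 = -485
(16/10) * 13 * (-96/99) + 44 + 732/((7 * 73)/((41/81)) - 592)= 25.58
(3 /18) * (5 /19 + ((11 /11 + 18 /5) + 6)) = 172 /95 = 1.81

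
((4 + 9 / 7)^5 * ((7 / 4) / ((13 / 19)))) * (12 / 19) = 208031871 / 31213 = 6664.91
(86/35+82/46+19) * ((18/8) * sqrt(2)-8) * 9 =-1007.73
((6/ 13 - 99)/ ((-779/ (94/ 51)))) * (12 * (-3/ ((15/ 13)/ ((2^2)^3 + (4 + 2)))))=-6743184/ 13243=-509.19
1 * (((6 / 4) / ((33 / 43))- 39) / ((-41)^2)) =-815 / 36982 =-0.02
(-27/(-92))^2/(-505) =-729/4274320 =-0.00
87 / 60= 1.45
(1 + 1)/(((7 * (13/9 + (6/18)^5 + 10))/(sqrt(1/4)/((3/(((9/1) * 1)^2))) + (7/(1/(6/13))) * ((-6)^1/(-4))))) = 115911/253162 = 0.46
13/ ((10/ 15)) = 19.50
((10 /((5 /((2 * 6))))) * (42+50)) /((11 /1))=2208 /11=200.73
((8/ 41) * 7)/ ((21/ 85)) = 680/ 123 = 5.53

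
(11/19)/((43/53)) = 583/817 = 0.71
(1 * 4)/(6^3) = 1/54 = 0.02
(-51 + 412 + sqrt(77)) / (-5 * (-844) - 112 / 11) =11 * sqrt(77) / 46308 + 3971 / 46308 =0.09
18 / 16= 1.12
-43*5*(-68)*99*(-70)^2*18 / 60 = 2127648600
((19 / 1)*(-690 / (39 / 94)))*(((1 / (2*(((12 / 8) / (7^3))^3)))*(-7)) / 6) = 232070365568440 / 1053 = 220389710891.21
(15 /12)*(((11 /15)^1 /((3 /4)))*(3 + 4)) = 77 /9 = 8.56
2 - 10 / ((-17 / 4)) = 74 / 17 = 4.35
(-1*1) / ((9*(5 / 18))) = -0.40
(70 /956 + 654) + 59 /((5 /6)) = 1732447 /2390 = 724.87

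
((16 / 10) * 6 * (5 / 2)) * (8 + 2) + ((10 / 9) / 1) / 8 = 8645 / 36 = 240.14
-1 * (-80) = 80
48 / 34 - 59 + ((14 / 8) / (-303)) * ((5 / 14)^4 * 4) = -1627954481 / 28268688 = -57.59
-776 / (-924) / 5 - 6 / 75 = 508 / 5775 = 0.09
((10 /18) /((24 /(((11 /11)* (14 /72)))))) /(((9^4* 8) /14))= 245 /204073344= 0.00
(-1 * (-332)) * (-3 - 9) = -3984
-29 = -29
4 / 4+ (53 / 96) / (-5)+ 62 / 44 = 12137 / 5280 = 2.30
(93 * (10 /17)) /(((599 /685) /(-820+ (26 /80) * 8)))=-520724670 /10183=-51136.67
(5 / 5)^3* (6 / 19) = 0.32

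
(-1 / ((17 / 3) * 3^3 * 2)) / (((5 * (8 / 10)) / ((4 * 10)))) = -5 / 153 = -0.03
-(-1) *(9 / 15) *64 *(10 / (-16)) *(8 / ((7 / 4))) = -768 / 7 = -109.71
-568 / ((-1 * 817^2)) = 568 / 667489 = 0.00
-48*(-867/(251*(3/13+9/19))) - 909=-4903419/7279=-673.64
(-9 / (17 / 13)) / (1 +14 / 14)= -117 / 34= -3.44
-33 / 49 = -0.67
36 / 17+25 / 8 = 713 / 136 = 5.24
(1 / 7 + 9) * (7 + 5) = 768 / 7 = 109.71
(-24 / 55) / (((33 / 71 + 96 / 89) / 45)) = -454968 / 35761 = -12.72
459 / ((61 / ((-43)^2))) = 848691 / 61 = 13912.97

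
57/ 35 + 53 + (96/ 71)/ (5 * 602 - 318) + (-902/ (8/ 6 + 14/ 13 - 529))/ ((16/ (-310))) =267793720823/ 12489520540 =21.44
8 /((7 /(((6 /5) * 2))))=96 /35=2.74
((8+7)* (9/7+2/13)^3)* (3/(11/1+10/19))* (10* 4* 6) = 153769424400/55010683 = 2795.26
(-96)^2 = 9216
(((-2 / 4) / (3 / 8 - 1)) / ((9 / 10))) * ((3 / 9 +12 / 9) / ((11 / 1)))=40 / 297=0.13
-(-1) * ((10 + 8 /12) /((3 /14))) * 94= 42112 /9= 4679.11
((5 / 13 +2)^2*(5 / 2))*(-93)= -446865 / 338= -1322.09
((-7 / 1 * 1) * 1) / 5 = -7 / 5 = -1.40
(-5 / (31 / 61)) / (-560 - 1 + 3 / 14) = 4270 / 243381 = 0.02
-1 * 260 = -260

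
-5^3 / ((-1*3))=125 / 3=41.67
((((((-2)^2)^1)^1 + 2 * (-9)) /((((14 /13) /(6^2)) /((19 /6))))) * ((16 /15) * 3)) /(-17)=278.96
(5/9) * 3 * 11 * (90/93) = 550/31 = 17.74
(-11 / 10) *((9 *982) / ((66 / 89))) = -131097 / 10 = -13109.70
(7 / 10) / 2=7 / 20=0.35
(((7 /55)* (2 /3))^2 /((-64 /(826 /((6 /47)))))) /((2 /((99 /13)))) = -951139 /343200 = -2.77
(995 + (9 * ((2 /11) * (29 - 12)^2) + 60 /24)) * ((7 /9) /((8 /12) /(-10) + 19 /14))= 2641835 /2981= 886.22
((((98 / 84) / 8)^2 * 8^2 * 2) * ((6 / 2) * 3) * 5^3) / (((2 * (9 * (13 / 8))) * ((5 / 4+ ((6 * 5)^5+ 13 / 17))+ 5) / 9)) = 119000 / 3068743743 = 0.00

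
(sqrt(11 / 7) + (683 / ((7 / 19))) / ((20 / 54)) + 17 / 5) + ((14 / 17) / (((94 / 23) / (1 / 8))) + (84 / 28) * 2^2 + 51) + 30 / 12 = sqrt(77) / 7 + 1135231227 / 223720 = 5075.59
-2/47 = -0.04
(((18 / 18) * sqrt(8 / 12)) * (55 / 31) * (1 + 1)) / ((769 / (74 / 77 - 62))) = -47000 * sqrt(6) / 500619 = -0.23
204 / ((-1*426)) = -34 / 71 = -0.48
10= 10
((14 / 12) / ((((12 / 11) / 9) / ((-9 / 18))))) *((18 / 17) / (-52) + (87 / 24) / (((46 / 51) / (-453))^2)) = -263401196435685 / 59857408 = -4400477.82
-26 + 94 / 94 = -25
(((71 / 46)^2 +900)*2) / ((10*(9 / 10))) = 1909441 / 9522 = 200.53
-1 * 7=-7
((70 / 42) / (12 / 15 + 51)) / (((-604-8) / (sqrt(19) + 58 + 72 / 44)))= -4100 / 1307691-25*sqrt(19) / 475524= -0.00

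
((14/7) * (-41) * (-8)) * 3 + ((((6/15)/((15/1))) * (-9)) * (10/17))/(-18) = 501842/255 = 1968.01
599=599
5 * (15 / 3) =25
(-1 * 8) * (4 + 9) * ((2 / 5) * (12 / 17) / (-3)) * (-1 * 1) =-832 / 85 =-9.79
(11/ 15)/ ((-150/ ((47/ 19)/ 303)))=-517/ 12953250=-0.00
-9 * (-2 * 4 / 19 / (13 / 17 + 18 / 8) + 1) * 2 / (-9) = 6702 / 3895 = 1.72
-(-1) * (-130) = -130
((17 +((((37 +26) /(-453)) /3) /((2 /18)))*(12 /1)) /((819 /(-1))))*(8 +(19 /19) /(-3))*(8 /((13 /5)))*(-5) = 8330600 /4823091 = 1.73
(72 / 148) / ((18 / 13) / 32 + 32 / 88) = 41184 / 34447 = 1.20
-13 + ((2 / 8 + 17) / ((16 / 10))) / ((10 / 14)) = 67 / 32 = 2.09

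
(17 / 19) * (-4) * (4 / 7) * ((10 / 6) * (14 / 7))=-2720 / 399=-6.82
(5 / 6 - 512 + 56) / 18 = -2731 / 108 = -25.29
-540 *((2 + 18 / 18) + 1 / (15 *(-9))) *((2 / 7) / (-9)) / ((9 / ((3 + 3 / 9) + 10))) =76.00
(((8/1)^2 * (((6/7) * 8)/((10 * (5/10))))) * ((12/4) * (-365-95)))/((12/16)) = -1130496/7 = -161499.43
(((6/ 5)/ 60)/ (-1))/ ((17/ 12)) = -6/ 425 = -0.01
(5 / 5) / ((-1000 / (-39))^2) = 0.00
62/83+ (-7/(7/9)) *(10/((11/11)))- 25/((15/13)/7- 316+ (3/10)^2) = -21266383148/238482323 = -89.17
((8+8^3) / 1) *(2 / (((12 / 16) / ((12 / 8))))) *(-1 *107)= -222560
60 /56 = 15 /14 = 1.07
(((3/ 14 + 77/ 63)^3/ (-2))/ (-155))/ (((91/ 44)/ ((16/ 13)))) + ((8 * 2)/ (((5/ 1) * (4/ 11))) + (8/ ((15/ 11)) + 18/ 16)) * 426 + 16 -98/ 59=72947889557057869/ 10820568884580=6741.59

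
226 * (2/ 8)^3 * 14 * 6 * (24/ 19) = 7119/ 19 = 374.68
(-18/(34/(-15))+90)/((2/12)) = 9990/17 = 587.65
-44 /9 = -4.89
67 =67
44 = 44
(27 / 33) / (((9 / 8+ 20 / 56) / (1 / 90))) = 28 / 4565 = 0.01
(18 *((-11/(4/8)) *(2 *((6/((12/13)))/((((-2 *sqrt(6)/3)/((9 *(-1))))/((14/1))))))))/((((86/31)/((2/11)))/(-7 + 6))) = 457002 *sqrt(6)/43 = 26033.06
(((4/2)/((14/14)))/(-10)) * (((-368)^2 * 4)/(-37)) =541696/185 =2928.09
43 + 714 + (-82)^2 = 7481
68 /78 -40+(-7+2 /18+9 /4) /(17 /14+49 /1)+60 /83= -525634675 /13653666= -38.50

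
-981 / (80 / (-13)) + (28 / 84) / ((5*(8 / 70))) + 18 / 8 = 162.25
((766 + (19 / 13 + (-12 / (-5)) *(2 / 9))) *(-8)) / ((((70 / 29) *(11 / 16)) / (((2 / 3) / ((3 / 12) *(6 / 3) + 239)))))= -1111810816 / 107882775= -10.31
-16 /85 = -0.19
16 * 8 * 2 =256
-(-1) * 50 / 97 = 50 / 97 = 0.52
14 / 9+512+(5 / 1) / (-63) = 10783 / 21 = 513.48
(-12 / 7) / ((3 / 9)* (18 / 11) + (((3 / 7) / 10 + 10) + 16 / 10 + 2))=-264 / 2185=-0.12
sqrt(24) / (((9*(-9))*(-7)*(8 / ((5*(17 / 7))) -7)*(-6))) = 85*sqrt(6) / 916839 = 0.00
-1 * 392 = -392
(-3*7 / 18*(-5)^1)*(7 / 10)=49 / 12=4.08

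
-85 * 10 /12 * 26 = -1841.67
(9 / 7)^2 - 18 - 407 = -20744 / 49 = -423.35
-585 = -585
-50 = -50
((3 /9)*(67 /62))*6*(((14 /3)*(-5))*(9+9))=-28140 /31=-907.74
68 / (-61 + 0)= -68 / 61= -1.11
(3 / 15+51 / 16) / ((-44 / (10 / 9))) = -271 / 3168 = -0.09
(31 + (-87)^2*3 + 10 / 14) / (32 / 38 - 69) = -3024249 / 9065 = -333.62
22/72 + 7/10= 181/180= 1.01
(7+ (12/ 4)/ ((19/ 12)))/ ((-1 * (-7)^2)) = -169/ 931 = -0.18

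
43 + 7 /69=43.10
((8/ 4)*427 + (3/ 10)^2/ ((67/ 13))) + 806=1660.02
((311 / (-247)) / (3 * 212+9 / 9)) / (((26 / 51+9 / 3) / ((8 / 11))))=-126888 / 309800491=-0.00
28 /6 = 14 /3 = 4.67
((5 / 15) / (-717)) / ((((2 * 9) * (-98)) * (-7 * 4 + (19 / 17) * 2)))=-17 / 1661931432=-0.00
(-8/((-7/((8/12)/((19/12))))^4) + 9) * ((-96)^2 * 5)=129764677063680/312900721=414715.17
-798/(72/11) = -1463/12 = -121.92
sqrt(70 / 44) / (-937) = -sqrt(770) / 20614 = -0.00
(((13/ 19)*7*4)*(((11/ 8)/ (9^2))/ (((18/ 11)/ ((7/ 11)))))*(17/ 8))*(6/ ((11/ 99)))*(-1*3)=-119119/ 2736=-43.54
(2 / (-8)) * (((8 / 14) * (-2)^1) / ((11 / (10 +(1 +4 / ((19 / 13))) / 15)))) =5842 / 21945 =0.27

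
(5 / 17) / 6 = 5 / 102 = 0.05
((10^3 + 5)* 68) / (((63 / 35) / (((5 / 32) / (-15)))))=-28475 / 72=-395.49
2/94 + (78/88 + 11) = 24625/2068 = 11.91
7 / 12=0.58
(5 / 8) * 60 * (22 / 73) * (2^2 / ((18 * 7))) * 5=2750 / 1533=1.79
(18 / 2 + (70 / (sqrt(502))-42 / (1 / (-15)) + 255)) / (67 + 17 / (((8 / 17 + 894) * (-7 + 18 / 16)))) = 12506935 * sqrt(502) / 6009113441 + 319462854 / 23940691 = 13.39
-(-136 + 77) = 59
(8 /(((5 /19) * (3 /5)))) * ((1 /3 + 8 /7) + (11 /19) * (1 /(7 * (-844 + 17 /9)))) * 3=3246352 /14469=224.37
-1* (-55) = 55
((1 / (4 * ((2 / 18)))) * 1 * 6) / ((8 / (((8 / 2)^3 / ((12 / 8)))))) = 72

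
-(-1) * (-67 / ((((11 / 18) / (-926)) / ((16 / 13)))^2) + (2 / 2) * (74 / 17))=-81008513849590 / 347633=-233028837.45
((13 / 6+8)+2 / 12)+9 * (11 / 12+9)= 1195 / 12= 99.58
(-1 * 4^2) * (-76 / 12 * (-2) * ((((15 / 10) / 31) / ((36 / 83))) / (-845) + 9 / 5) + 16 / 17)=-1522304252 / 4007835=-379.83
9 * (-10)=-90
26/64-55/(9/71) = -124843/288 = -433.48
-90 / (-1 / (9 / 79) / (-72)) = -58320 / 79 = -738.23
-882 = -882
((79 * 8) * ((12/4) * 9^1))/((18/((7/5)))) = 6636/5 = 1327.20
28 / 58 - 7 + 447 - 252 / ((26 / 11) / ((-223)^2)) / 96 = -330477579 / 6032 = -54787.40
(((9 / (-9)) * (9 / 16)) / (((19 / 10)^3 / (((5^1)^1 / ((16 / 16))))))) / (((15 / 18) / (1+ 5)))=-20250 / 6859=-2.95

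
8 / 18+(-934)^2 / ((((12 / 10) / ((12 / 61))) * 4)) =19628254 / 549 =35752.74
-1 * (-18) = 18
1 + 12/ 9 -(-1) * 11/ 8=89/ 24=3.71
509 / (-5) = -509 / 5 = -101.80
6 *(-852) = -5112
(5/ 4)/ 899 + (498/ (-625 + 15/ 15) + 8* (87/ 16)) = 3992589/ 93496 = 42.70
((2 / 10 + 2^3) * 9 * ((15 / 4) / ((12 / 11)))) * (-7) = -28413 / 16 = -1775.81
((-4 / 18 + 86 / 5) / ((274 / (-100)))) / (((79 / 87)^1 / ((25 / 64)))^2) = -501971875 / 437768704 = -1.15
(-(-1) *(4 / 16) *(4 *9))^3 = 729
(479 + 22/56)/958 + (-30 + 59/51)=-38773531/1368024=-28.34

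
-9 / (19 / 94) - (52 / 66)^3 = -30736646 / 682803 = -45.02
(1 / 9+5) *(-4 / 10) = -2.04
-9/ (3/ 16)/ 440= -6/ 55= -0.11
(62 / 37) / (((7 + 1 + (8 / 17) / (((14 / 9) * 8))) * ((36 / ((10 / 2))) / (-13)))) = -239785 / 637029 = -0.38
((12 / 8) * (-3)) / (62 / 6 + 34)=-27 / 266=-0.10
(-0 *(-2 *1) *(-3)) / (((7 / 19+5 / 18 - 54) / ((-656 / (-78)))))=0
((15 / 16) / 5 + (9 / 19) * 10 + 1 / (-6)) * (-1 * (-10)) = 21695 / 456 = 47.58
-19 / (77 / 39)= -741 / 77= -9.62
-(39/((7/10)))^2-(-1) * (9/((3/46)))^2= 781056/49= 15939.92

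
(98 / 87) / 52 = 0.02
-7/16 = -0.44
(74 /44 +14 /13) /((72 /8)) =263 /858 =0.31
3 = 3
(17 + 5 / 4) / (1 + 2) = 73 / 12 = 6.08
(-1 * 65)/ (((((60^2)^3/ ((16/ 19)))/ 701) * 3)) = -9113/ 33242400000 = -0.00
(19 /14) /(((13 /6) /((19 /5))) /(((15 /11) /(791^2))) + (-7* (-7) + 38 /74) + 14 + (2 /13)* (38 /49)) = 10939383 /2109287513531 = 0.00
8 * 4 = 32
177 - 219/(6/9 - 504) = 267927/1510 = 177.44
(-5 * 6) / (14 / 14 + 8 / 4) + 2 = -8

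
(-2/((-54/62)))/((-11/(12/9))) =-248/891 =-0.28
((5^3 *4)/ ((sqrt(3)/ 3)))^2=750000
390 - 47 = 343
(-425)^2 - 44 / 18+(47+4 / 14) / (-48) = 182066543 / 1008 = 180621.57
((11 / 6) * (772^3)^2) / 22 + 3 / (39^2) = 8943973737290834945 / 507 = 17640973840810325.34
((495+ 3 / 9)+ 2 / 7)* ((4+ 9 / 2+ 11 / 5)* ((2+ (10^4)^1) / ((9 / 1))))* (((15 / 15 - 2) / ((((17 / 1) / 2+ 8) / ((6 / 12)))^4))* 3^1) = -1856464552 / 124521705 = -14.91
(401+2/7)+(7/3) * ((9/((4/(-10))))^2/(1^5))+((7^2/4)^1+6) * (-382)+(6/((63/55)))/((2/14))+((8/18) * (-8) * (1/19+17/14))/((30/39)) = -128274197/23940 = -5358.15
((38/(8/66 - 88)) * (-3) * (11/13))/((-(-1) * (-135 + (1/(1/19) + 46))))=-20691/1319500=-0.02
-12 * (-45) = 540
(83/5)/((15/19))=1577/75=21.03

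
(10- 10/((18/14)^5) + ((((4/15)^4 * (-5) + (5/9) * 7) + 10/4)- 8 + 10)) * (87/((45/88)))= 292294120052/110716875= 2640.01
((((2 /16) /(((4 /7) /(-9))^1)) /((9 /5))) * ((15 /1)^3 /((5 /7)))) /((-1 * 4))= 165375 /128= 1291.99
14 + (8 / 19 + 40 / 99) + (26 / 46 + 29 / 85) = 57850262 / 3677355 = 15.73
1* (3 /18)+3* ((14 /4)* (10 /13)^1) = 643 /78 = 8.24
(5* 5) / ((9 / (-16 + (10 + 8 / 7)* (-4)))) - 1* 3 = -171.25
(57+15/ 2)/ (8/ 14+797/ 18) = 8127/ 5651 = 1.44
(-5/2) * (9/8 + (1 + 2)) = -165/16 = -10.31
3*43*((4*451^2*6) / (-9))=-69969944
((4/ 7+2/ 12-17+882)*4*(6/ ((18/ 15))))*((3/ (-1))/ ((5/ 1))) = -72722/ 7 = -10388.86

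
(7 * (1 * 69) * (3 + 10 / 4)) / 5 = 5313 / 10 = 531.30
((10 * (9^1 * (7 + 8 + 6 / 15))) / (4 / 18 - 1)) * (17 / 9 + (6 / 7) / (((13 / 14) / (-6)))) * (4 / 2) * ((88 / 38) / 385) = 96624 / 1235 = 78.24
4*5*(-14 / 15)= -56 / 3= -18.67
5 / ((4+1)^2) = 1 / 5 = 0.20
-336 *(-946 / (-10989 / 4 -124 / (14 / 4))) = -8899968 / 77915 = -114.23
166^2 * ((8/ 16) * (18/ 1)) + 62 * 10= 248624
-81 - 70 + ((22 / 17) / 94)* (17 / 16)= -113541 / 752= -150.99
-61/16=-3.81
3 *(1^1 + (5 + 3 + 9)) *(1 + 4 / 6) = 90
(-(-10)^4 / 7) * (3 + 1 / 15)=-92000 / 21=-4380.95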